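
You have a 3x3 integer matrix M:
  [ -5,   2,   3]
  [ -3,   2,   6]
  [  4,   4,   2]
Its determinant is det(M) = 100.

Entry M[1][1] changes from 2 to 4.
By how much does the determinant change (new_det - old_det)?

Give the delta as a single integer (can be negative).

Cofactor C_11 = -22
Entry delta = 4 - 2 = 2
Det delta = entry_delta * cofactor = 2 * -22 = -44

Answer: -44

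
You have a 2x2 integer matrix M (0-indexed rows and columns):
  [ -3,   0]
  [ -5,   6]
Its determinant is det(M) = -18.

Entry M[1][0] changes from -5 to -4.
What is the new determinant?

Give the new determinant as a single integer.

Answer: -18

Derivation:
det is linear in row 1: changing M[1][0] by delta changes det by delta * cofactor(1,0).
Cofactor C_10 = (-1)^(1+0) * minor(1,0) = 0
Entry delta = -4 - -5 = 1
Det delta = 1 * 0 = 0
New det = -18 + 0 = -18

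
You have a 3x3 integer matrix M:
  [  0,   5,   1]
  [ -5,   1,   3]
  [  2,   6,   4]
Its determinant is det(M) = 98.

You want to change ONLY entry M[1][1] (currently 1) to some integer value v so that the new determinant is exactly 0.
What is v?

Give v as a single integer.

Answer: 50

Derivation:
det is linear in entry M[1][1]: det = old_det + (v - 1) * C_11
Cofactor C_11 = -2
Want det = 0: 98 + (v - 1) * -2 = 0
  (v - 1) = -98 / -2 = 49
  v = 1 + (49) = 50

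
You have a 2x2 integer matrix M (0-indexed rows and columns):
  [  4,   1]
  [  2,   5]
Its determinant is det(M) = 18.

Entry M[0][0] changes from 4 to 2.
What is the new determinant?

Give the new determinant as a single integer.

Answer: 8

Derivation:
det is linear in row 0: changing M[0][0] by delta changes det by delta * cofactor(0,0).
Cofactor C_00 = (-1)^(0+0) * minor(0,0) = 5
Entry delta = 2 - 4 = -2
Det delta = -2 * 5 = -10
New det = 18 + -10 = 8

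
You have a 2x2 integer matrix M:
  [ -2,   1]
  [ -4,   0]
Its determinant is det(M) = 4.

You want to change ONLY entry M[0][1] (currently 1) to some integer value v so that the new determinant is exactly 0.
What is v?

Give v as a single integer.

Answer: 0

Derivation:
det is linear in entry M[0][1]: det = old_det + (v - 1) * C_01
Cofactor C_01 = 4
Want det = 0: 4 + (v - 1) * 4 = 0
  (v - 1) = -4 / 4 = -1
  v = 1 + (-1) = 0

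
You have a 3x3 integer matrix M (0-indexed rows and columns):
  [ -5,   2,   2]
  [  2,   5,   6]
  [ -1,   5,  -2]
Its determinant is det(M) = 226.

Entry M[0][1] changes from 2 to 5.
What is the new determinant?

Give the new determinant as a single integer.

Answer: 220

Derivation:
det is linear in row 0: changing M[0][1] by delta changes det by delta * cofactor(0,1).
Cofactor C_01 = (-1)^(0+1) * minor(0,1) = -2
Entry delta = 5 - 2 = 3
Det delta = 3 * -2 = -6
New det = 226 + -6 = 220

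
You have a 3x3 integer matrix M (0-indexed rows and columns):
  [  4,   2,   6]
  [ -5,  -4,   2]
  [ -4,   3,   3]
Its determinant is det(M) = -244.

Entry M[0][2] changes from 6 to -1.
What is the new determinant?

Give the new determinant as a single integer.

Answer: -27

Derivation:
det is linear in row 0: changing M[0][2] by delta changes det by delta * cofactor(0,2).
Cofactor C_02 = (-1)^(0+2) * minor(0,2) = -31
Entry delta = -1 - 6 = -7
Det delta = -7 * -31 = 217
New det = -244 + 217 = -27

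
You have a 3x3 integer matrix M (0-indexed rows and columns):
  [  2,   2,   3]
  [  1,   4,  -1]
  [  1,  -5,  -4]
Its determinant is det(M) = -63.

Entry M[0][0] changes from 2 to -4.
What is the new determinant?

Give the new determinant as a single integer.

Answer: 63

Derivation:
det is linear in row 0: changing M[0][0] by delta changes det by delta * cofactor(0,0).
Cofactor C_00 = (-1)^(0+0) * minor(0,0) = -21
Entry delta = -4 - 2 = -6
Det delta = -6 * -21 = 126
New det = -63 + 126 = 63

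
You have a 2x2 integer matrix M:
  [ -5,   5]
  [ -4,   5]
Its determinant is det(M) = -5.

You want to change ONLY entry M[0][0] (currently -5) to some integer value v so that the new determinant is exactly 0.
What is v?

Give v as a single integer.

Answer: -4

Derivation:
det is linear in entry M[0][0]: det = old_det + (v - -5) * C_00
Cofactor C_00 = 5
Want det = 0: -5 + (v - -5) * 5 = 0
  (v - -5) = 5 / 5 = 1
  v = -5 + (1) = -4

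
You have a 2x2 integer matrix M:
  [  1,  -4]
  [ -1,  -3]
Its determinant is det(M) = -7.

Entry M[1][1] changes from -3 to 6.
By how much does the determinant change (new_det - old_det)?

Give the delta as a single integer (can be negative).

Answer: 9

Derivation:
Cofactor C_11 = 1
Entry delta = 6 - -3 = 9
Det delta = entry_delta * cofactor = 9 * 1 = 9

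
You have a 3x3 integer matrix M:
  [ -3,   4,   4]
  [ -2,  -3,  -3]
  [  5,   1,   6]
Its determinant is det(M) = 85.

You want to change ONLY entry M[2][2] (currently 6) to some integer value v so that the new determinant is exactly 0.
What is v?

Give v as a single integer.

det is linear in entry M[2][2]: det = old_det + (v - 6) * C_22
Cofactor C_22 = 17
Want det = 0: 85 + (v - 6) * 17 = 0
  (v - 6) = -85 / 17 = -5
  v = 6 + (-5) = 1

Answer: 1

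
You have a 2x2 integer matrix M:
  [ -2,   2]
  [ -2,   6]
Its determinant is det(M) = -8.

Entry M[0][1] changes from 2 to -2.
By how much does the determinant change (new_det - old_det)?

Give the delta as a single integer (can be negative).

Cofactor C_01 = 2
Entry delta = -2 - 2 = -4
Det delta = entry_delta * cofactor = -4 * 2 = -8

Answer: -8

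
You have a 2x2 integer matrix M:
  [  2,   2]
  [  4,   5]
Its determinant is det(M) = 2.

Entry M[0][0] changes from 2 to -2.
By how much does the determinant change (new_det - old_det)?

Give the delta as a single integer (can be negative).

Cofactor C_00 = 5
Entry delta = -2 - 2 = -4
Det delta = entry_delta * cofactor = -4 * 5 = -20

Answer: -20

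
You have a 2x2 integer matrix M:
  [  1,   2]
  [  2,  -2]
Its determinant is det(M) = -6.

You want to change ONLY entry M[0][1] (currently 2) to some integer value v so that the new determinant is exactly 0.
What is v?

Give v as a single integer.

Answer: -1

Derivation:
det is linear in entry M[0][1]: det = old_det + (v - 2) * C_01
Cofactor C_01 = -2
Want det = 0: -6 + (v - 2) * -2 = 0
  (v - 2) = 6 / -2 = -3
  v = 2 + (-3) = -1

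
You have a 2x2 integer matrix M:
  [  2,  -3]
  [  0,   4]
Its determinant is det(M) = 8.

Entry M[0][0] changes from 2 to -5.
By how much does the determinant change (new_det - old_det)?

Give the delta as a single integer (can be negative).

Answer: -28

Derivation:
Cofactor C_00 = 4
Entry delta = -5 - 2 = -7
Det delta = entry_delta * cofactor = -7 * 4 = -28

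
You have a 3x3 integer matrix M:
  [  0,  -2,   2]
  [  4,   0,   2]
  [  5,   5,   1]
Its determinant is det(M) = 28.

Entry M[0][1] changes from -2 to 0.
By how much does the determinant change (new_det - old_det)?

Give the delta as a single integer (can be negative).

Answer: 12

Derivation:
Cofactor C_01 = 6
Entry delta = 0 - -2 = 2
Det delta = entry_delta * cofactor = 2 * 6 = 12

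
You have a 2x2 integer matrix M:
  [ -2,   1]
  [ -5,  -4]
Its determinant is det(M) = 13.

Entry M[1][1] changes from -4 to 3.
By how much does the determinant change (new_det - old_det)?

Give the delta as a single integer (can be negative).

Cofactor C_11 = -2
Entry delta = 3 - -4 = 7
Det delta = entry_delta * cofactor = 7 * -2 = -14

Answer: -14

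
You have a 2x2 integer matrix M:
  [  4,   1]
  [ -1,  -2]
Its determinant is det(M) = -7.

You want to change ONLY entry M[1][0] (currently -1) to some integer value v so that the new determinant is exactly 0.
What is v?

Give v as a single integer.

Answer: -8

Derivation:
det is linear in entry M[1][0]: det = old_det + (v - -1) * C_10
Cofactor C_10 = -1
Want det = 0: -7 + (v - -1) * -1 = 0
  (v - -1) = 7 / -1 = -7
  v = -1 + (-7) = -8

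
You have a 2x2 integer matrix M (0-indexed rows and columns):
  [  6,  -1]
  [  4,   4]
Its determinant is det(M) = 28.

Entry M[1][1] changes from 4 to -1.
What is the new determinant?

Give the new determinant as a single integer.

Answer: -2

Derivation:
det is linear in row 1: changing M[1][1] by delta changes det by delta * cofactor(1,1).
Cofactor C_11 = (-1)^(1+1) * minor(1,1) = 6
Entry delta = -1 - 4 = -5
Det delta = -5 * 6 = -30
New det = 28 + -30 = -2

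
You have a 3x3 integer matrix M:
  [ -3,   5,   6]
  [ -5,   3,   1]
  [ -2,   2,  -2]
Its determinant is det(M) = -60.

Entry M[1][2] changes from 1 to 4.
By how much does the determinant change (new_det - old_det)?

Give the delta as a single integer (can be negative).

Answer: -12

Derivation:
Cofactor C_12 = -4
Entry delta = 4 - 1 = 3
Det delta = entry_delta * cofactor = 3 * -4 = -12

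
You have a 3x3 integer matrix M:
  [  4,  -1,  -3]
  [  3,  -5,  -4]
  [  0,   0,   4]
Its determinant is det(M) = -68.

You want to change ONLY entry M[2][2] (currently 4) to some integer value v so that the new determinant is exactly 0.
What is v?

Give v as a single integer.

Answer: 0

Derivation:
det is linear in entry M[2][2]: det = old_det + (v - 4) * C_22
Cofactor C_22 = -17
Want det = 0: -68 + (v - 4) * -17 = 0
  (v - 4) = 68 / -17 = -4
  v = 4 + (-4) = 0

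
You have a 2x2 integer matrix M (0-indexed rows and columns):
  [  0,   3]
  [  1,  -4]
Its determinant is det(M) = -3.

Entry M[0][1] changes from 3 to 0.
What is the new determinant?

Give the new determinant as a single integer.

Answer: 0

Derivation:
det is linear in row 0: changing M[0][1] by delta changes det by delta * cofactor(0,1).
Cofactor C_01 = (-1)^(0+1) * minor(0,1) = -1
Entry delta = 0 - 3 = -3
Det delta = -3 * -1 = 3
New det = -3 + 3 = 0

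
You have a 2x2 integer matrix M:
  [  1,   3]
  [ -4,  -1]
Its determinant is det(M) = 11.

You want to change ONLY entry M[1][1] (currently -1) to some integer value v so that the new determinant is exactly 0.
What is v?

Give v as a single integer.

Answer: -12

Derivation:
det is linear in entry M[1][1]: det = old_det + (v - -1) * C_11
Cofactor C_11 = 1
Want det = 0: 11 + (v - -1) * 1 = 0
  (v - -1) = -11 / 1 = -11
  v = -1 + (-11) = -12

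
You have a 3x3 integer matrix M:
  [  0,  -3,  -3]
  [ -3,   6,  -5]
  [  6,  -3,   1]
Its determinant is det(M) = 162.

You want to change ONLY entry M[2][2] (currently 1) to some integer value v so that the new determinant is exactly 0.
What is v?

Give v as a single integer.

Answer: 19

Derivation:
det is linear in entry M[2][2]: det = old_det + (v - 1) * C_22
Cofactor C_22 = -9
Want det = 0: 162 + (v - 1) * -9 = 0
  (v - 1) = -162 / -9 = 18
  v = 1 + (18) = 19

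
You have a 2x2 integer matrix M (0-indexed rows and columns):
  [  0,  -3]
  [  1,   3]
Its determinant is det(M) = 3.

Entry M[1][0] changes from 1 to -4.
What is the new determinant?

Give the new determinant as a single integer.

Answer: -12

Derivation:
det is linear in row 1: changing M[1][0] by delta changes det by delta * cofactor(1,0).
Cofactor C_10 = (-1)^(1+0) * minor(1,0) = 3
Entry delta = -4 - 1 = -5
Det delta = -5 * 3 = -15
New det = 3 + -15 = -12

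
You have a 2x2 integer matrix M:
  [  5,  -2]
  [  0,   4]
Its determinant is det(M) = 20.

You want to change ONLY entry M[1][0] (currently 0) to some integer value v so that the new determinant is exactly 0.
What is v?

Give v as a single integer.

det is linear in entry M[1][0]: det = old_det + (v - 0) * C_10
Cofactor C_10 = 2
Want det = 0: 20 + (v - 0) * 2 = 0
  (v - 0) = -20 / 2 = -10
  v = 0 + (-10) = -10

Answer: -10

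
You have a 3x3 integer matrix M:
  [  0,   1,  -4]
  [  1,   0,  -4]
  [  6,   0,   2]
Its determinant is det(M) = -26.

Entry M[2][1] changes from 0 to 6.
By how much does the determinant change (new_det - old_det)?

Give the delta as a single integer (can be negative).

Answer: -24

Derivation:
Cofactor C_21 = -4
Entry delta = 6 - 0 = 6
Det delta = entry_delta * cofactor = 6 * -4 = -24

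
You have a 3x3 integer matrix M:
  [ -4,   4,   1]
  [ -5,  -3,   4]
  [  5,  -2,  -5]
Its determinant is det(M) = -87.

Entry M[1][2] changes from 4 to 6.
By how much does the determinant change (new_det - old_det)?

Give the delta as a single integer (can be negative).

Answer: 24

Derivation:
Cofactor C_12 = 12
Entry delta = 6 - 4 = 2
Det delta = entry_delta * cofactor = 2 * 12 = 24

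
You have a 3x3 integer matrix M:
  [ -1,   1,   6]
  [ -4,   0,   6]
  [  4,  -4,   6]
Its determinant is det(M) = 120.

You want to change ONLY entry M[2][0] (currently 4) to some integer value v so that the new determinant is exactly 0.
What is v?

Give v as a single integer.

Answer: -16

Derivation:
det is linear in entry M[2][0]: det = old_det + (v - 4) * C_20
Cofactor C_20 = 6
Want det = 0: 120 + (v - 4) * 6 = 0
  (v - 4) = -120 / 6 = -20
  v = 4 + (-20) = -16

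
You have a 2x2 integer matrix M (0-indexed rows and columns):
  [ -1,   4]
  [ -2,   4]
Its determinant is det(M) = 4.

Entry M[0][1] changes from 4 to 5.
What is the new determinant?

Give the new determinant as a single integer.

det is linear in row 0: changing M[0][1] by delta changes det by delta * cofactor(0,1).
Cofactor C_01 = (-1)^(0+1) * minor(0,1) = 2
Entry delta = 5 - 4 = 1
Det delta = 1 * 2 = 2
New det = 4 + 2 = 6

Answer: 6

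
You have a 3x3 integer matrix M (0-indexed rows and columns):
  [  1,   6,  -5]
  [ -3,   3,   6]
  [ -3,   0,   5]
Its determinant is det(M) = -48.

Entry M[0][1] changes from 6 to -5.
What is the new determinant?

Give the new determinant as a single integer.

Answer: -15

Derivation:
det is linear in row 0: changing M[0][1] by delta changes det by delta * cofactor(0,1).
Cofactor C_01 = (-1)^(0+1) * minor(0,1) = -3
Entry delta = -5 - 6 = -11
Det delta = -11 * -3 = 33
New det = -48 + 33 = -15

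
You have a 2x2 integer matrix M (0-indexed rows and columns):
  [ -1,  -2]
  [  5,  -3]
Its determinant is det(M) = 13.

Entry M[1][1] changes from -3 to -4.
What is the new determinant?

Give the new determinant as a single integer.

Answer: 14

Derivation:
det is linear in row 1: changing M[1][1] by delta changes det by delta * cofactor(1,1).
Cofactor C_11 = (-1)^(1+1) * minor(1,1) = -1
Entry delta = -4 - -3 = -1
Det delta = -1 * -1 = 1
New det = 13 + 1 = 14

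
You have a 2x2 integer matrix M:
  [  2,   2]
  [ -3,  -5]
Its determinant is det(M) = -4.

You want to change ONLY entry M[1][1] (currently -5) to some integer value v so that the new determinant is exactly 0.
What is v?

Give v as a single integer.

Answer: -3

Derivation:
det is linear in entry M[1][1]: det = old_det + (v - -5) * C_11
Cofactor C_11 = 2
Want det = 0: -4 + (v - -5) * 2 = 0
  (v - -5) = 4 / 2 = 2
  v = -5 + (2) = -3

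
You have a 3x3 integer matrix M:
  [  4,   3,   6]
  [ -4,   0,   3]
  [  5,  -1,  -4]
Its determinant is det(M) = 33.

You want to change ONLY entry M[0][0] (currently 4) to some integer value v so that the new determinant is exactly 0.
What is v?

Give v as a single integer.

det is linear in entry M[0][0]: det = old_det + (v - 4) * C_00
Cofactor C_00 = 3
Want det = 0: 33 + (v - 4) * 3 = 0
  (v - 4) = -33 / 3 = -11
  v = 4 + (-11) = -7

Answer: -7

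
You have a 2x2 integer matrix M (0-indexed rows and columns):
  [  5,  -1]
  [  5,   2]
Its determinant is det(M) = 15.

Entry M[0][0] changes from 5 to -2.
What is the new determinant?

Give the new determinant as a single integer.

Answer: 1

Derivation:
det is linear in row 0: changing M[0][0] by delta changes det by delta * cofactor(0,0).
Cofactor C_00 = (-1)^(0+0) * minor(0,0) = 2
Entry delta = -2 - 5 = -7
Det delta = -7 * 2 = -14
New det = 15 + -14 = 1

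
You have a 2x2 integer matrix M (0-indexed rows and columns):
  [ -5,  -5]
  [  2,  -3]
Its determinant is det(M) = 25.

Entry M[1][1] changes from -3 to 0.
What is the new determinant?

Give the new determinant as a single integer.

Answer: 10

Derivation:
det is linear in row 1: changing M[1][1] by delta changes det by delta * cofactor(1,1).
Cofactor C_11 = (-1)^(1+1) * minor(1,1) = -5
Entry delta = 0 - -3 = 3
Det delta = 3 * -5 = -15
New det = 25 + -15 = 10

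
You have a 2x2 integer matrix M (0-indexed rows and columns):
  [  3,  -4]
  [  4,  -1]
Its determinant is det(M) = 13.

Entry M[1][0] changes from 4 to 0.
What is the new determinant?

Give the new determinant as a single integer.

Answer: -3

Derivation:
det is linear in row 1: changing M[1][0] by delta changes det by delta * cofactor(1,0).
Cofactor C_10 = (-1)^(1+0) * minor(1,0) = 4
Entry delta = 0 - 4 = -4
Det delta = -4 * 4 = -16
New det = 13 + -16 = -3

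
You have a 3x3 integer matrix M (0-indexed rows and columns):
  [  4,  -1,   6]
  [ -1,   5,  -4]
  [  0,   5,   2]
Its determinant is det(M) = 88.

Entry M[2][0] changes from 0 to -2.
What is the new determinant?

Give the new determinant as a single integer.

Answer: 140

Derivation:
det is linear in row 2: changing M[2][0] by delta changes det by delta * cofactor(2,0).
Cofactor C_20 = (-1)^(2+0) * minor(2,0) = -26
Entry delta = -2 - 0 = -2
Det delta = -2 * -26 = 52
New det = 88 + 52 = 140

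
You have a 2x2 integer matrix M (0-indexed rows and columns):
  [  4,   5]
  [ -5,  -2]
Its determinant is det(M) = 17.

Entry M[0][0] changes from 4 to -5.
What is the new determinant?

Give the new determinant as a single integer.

det is linear in row 0: changing M[0][0] by delta changes det by delta * cofactor(0,0).
Cofactor C_00 = (-1)^(0+0) * minor(0,0) = -2
Entry delta = -5 - 4 = -9
Det delta = -9 * -2 = 18
New det = 17 + 18 = 35

Answer: 35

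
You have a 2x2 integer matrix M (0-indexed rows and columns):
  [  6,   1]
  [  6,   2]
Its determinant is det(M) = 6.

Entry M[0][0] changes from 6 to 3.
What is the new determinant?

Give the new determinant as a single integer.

det is linear in row 0: changing M[0][0] by delta changes det by delta * cofactor(0,0).
Cofactor C_00 = (-1)^(0+0) * minor(0,0) = 2
Entry delta = 3 - 6 = -3
Det delta = -3 * 2 = -6
New det = 6 + -6 = 0

Answer: 0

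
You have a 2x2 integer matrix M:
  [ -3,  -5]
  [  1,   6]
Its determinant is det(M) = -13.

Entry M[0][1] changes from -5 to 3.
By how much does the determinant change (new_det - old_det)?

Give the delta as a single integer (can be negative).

Cofactor C_01 = -1
Entry delta = 3 - -5 = 8
Det delta = entry_delta * cofactor = 8 * -1 = -8

Answer: -8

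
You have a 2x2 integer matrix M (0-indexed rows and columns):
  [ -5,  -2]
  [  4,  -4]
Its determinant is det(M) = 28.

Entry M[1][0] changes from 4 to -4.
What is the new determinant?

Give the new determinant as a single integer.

det is linear in row 1: changing M[1][0] by delta changes det by delta * cofactor(1,0).
Cofactor C_10 = (-1)^(1+0) * minor(1,0) = 2
Entry delta = -4 - 4 = -8
Det delta = -8 * 2 = -16
New det = 28 + -16 = 12

Answer: 12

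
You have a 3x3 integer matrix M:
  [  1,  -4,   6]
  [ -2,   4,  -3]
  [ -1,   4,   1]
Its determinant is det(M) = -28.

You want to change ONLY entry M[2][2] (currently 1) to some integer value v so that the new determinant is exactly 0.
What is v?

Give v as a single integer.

Answer: -6

Derivation:
det is linear in entry M[2][2]: det = old_det + (v - 1) * C_22
Cofactor C_22 = -4
Want det = 0: -28 + (v - 1) * -4 = 0
  (v - 1) = 28 / -4 = -7
  v = 1 + (-7) = -6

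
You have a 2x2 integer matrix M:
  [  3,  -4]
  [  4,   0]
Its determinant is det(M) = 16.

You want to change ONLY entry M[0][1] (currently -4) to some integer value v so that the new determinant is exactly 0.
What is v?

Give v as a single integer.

Answer: 0

Derivation:
det is linear in entry M[0][1]: det = old_det + (v - -4) * C_01
Cofactor C_01 = -4
Want det = 0: 16 + (v - -4) * -4 = 0
  (v - -4) = -16 / -4 = 4
  v = -4 + (4) = 0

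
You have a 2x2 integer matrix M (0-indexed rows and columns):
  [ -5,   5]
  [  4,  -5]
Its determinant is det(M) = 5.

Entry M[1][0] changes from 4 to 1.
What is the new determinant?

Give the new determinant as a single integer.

Answer: 20

Derivation:
det is linear in row 1: changing M[1][0] by delta changes det by delta * cofactor(1,0).
Cofactor C_10 = (-1)^(1+0) * minor(1,0) = -5
Entry delta = 1 - 4 = -3
Det delta = -3 * -5 = 15
New det = 5 + 15 = 20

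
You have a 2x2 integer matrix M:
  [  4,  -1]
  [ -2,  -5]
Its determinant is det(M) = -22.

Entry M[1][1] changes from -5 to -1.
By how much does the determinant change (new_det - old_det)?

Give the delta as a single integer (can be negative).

Answer: 16

Derivation:
Cofactor C_11 = 4
Entry delta = -1 - -5 = 4
Det delta = entry_delta * cofactor = 4 * 4 = 16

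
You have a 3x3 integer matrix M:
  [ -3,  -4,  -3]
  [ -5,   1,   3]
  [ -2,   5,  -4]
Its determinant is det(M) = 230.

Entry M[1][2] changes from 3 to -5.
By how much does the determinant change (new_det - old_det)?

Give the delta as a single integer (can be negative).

Answer: -184

Derivation:
Cofactor C_12 = 23
Entry delta = -5 - 3 = -8
Det delta = entry_delta * cofactor = -8 * 23 = -184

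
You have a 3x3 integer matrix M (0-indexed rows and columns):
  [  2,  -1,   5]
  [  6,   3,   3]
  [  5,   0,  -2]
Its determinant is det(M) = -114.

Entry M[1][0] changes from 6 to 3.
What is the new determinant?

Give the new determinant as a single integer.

det is linear in row 1: changing M[1][0] by delta changes det by delta * cofactor(1,0).
Cofactor C_10 = (-1)^(1+0) * minor(1,0) = -2
Entry delta = 3 - 6 = -3
Det delta = -3 * -2 = 6
New det = -114 + 6 = -108

Answer: -108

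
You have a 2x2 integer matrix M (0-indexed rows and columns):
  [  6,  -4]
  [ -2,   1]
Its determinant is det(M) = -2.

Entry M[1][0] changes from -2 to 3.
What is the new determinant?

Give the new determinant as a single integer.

det is linear in row 1: changing M[1][0] by delta changes det by delta * cofactor(1,0).
Cofactor C_10 = (-1)^(1+0) * minor(1,0) = 4
Entry delta = 3 - -2 = 5
Det delta = 5 * 4 = 20
New det = -2 + 20 = 18

Answer: 18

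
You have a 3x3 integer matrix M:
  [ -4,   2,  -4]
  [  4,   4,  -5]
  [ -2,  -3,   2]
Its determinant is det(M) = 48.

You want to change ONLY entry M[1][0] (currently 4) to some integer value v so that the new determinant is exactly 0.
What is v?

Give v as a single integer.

Answer: -2

Derivation:
det is linear in entry M[1][0]: det = old_det + (v - 4) * C_10
Cofactor C_10 = 8
Want det = 0: 48 + (v - 4) * 8 = 0
  (v - 4) = -48 / 8 = -6
  v = 4 + (-6) = -2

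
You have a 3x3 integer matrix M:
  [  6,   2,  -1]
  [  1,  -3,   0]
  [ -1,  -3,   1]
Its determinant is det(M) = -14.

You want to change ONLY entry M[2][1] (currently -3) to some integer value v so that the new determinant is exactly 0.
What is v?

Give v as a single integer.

Answer: -17

Derivation:
det is linear in entry M[2][1]: det = old_det + (v - -3) * C_21
Cofactor C_21 = -1
Want det = 0: -14 + (v - -3) * -1 = 0
  (v - -3) = 14 / -1 = -14
  v = -3 + (-14) = -17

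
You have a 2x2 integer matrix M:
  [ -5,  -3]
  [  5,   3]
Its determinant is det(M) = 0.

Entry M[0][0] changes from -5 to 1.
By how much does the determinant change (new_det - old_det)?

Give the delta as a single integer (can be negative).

Cofactor C_00 = 3
Entry delta = 1 - -5 = 6
Det delta = entry_delta * cofactor = 6 * 3 = 18

Answer: 18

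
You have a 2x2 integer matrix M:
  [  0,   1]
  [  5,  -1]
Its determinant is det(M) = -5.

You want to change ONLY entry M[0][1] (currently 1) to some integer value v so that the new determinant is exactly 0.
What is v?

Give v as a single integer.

det is linear in entry M[0][1]: det = old_det + (v - 1) * C_01
Cofactor C_01 = -5
Want det = 0: -5 + (v - 1) * -5 = 0
  (v - 1) = 5 / -5 = -1
  v = 1 + (-1) = 0

Answer: 0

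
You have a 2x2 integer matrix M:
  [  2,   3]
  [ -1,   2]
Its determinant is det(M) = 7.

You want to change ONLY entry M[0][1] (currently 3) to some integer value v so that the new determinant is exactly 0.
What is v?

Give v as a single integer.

det is linear in entry M[0][1]: det = old_det + (v - 3) * C_01
Cofactor C_01 = 1
Want det = 0: 7 + (v - 3) * 1 = 0
  (v - 3) = -7 / 1 = -7
  v = 3 + (-7) = -4

Answer: -4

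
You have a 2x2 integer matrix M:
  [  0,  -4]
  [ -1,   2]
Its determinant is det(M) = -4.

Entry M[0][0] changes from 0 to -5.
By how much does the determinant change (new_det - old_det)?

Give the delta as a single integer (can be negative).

Answer: -10

Derivation:
Cofactor C_00 = 2
Entry delta = -5 - 0 = -5
Det delta = entry_delta * cofactor = -5 * 2 = -10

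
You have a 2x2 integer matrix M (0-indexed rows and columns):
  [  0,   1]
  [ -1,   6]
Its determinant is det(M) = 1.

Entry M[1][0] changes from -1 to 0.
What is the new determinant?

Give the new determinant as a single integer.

det is linear in row 1: changing M[1][0] by delta changes det by delta * cofactor(1,0).
Cofactor C_10 = (-1)^(1+0) * minor(1,0) = -1
Entry delta = 0 - -1 = 1
Det delta = 1 * -1 = -1
New det = 1 + -1 = 0

Answer: 0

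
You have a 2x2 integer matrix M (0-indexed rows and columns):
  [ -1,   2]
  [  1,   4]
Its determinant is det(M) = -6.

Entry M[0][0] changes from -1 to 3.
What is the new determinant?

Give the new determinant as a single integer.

Answer: 10

Derivation:
det is linear in row 0: changing M[0][0] by delta changes det by delta * cofactor(0,0).
Cofactor C_00 = (-1)^(0+0) * minor(0,0) = 4
Entry delta = 3 - -1 = 4
Det delta = 4 * 4 = 16
New det = -6 + 16 = 10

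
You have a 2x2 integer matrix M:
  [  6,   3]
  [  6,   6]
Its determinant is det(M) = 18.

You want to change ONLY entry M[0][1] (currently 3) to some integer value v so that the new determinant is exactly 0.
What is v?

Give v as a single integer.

det is linear in entry M[0][1]: det = old_det + (v - 3) * C_01
Cofactor C_01 = -6
Want det = 0: 18 + (v - 3) * -6 = 0
  (v - 3) = -18 / -6 = 3
  v = 3 + (3) = 6

Answer: 6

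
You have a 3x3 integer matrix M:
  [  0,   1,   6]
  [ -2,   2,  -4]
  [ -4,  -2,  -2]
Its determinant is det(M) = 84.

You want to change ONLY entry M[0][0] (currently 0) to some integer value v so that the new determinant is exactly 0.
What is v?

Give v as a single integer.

Answer: 7

Derivation:
det is linear in entry M[0][0]: det = old_det + (v - 0) * C_00
Cofactor C_00 = -12
Want det = 0: 84 + (v - 0) * -12 = 0
  (v - 0) = -84 / -12 = 7
  v = 0 + (7) = 7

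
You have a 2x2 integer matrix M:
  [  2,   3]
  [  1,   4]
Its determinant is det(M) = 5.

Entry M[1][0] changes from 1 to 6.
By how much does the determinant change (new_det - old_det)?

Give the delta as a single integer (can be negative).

Cofactor C_10 = -3
Entry delta = 6 - 1 = 5
Det delta = entry_delta * cofactor = 5 * -3 = -15

Answer: -15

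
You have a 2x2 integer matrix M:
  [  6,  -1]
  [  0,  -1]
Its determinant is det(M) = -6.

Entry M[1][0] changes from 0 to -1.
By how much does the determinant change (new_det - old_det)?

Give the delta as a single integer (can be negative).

Cofactor C_10 = 1
Entry delta = -1 - 0 = -1
Det delta = entry_delta * cofactor = -1 * 1 = -1

Answer: -1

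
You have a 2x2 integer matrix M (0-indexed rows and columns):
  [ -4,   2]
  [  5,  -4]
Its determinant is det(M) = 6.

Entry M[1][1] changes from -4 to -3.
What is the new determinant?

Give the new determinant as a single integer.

Answer: 2

Derivation:
det is linear in row 1: changing M[1][1] by delta changes det by delta * cofactor(1,1).
Cofactor C_11 = (-1)^(1+1) * minor(1,1) = -4
Entry delta = -3 - -4 = 1
Det delta = 1 * -4 = -4
New det = 6 + -4 = 2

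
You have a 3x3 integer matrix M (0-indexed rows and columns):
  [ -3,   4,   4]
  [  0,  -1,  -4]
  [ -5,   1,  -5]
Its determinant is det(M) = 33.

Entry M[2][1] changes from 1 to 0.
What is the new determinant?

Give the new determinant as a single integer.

Answer: 45

Derivation:
det is linear in row 2: changing M[2][1] by delta changes det by delta * cofactor(2,1).
Cofactor C_21 = (-1)^(2+1) * minor(2,1) = -12
Entry delta = 0 - 1 = -1
Det delta = -1 * -12 = 12
New det = 33 + 12 = 45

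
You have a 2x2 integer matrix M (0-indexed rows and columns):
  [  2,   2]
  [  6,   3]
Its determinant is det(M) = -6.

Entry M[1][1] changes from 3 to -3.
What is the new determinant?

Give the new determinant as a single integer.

det is linear in row 1: changing M[1][1] by delta changes det by delta * cofactor(1,1).
Cofactor C_11 = (-1)^(1+1) * minor(1,1) = 2
Entry delta = -3 - 3 = -6
Det delta = -6 * 2 = -12
New det = -6 + -12 = -18

Answer: -18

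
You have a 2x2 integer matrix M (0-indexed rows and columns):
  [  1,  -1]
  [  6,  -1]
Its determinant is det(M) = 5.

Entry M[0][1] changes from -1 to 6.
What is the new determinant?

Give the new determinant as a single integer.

Answer: -37

Derivation:
det is linear in row 0: changing M[0][1] by delta changes det by delta * cofactor(0,1).
Cofactor C_01 = (-1)^(0+1) * minor(0,1) = -6
Entry delta = 6 - -1 = 7
Det delta = 7 * -6 = -42
New det = 5 + -42 = -37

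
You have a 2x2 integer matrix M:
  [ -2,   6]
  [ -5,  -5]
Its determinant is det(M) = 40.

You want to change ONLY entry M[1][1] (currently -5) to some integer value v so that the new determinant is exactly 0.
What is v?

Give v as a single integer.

Answer: 15

Derivation:
det is linear in entry M[1][1]: det = old_det + (v - -5) * C_11
Cofactor C_11 = -2
Want det = 0: 40 + (v - -5) * -2 = 0
  (v - -5) = -40 / -2 = 20
  v = -5 + (20) = 15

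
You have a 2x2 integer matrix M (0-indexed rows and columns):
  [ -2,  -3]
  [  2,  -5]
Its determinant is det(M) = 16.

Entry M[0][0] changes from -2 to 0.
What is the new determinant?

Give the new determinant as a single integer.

det is linear in row 0: changing M[0][0] by delta changes det by delta * cofactor(0,0).
Cofactor C_00 = (-1)^(0+0) * minor(0,0) = -5
Entry delta = 0 - -2 = 2
Det delta = 2 * -5 = -10
New det = 16 + -10 = 6

Answer: 6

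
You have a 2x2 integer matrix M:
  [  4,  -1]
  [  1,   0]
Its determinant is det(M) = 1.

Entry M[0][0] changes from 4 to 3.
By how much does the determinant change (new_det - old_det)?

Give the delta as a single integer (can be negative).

Answer: 0

Derivation:
Cofactor C_00 = 0
Entry delta = 3 - 4 = -1
Det delta = entry_delta * cofactor = -1 * 0 = 0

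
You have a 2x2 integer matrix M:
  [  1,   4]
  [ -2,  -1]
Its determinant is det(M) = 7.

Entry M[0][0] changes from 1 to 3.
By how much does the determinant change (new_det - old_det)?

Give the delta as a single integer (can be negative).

Answer: -2

Derivation:
Cofactor C_00 = -1
Entry delta = 3 - 1 = 2
Det delta = entry_delta * cofactor = 2 * -1 = -2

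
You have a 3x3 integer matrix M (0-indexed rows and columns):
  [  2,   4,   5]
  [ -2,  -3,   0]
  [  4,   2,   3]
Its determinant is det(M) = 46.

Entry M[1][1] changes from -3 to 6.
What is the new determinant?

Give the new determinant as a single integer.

det is linear in row 1: changing M[1][1] by delta changes det by delta * cofactor(1,1).
Cofactor C_11 = (-1)^(1+1) * minor(1,1) = -14
Entry delta = 6 - -3 = 9
Det delta = 9 * -14 = -126
New det = 46 + -126 = -80

Answer: -80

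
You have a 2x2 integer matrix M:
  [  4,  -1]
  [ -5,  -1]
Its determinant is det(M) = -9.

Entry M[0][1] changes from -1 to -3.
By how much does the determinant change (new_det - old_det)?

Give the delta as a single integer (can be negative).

Cofactor C_01 = 5
Entry delta = -3 - -1 = -2
Det delta = entry_delta * cofactor = -2 * 5 = -10

Answer: -10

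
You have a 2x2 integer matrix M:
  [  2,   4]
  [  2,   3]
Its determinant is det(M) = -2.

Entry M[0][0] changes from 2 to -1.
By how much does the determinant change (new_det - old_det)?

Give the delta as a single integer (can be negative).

Cofactor C_00 = 3
Entry delta = -1 - 2 = -3
Det delta = entry_delta * cofactor = -3 * 3 = -9

Answer: -9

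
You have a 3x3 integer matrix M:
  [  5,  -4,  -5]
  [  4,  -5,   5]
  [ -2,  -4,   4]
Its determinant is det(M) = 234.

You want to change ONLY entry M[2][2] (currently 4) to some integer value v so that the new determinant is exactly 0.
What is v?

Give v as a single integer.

det is linear in entry M[2][2]: det = old_det + (v - 4) * C_22
Cofactor C_22 = -9
Want det = 0: 234 + (v - 4) * -9 = 0
  (v - 4) = -234 / -9 = 26
  v = 4 + (26) = 30

Answer: 30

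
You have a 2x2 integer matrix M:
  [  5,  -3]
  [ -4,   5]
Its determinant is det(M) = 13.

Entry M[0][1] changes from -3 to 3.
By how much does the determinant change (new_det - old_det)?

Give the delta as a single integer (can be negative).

Cofactor C_01 = 4
Entry delta = 3 - -3 = 6
Det delta = entry_delta * cofactor = 6 * 4 = 24

Answer: 24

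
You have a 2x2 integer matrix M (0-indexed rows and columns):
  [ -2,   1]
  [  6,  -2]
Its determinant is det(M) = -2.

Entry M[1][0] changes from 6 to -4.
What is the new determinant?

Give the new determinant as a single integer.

Answer: 8

Derivation:
det is linear in row 1: changing M[1][0] by delta changes det by delta * cofactor(1,0).
Cofactor C_10 = (-1)^(1+0) * minor(1,0) = -1
Entry delta = -4 - 6 = -10
Det delta = -10 * -1 = 10
New det = -2 + 10 = 8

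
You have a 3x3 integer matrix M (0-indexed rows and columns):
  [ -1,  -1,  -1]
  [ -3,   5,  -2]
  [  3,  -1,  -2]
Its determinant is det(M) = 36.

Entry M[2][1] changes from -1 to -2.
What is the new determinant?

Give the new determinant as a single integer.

Answer: 35

Derivation:
det is linear in row 2: changing M[2][1] by delta changes det by delta * cofactor(2,1).
Cofactor C_21 = (-1)^(2+1) * minor(2,1) = 1
Entry delta = -2 - -1 = -1
Det delta = -1 * 1 = -1
New det = 36 + -1 = 35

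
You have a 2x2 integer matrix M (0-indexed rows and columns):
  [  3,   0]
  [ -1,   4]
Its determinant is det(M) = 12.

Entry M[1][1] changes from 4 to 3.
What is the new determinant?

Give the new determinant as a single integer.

det is linear in row 1: changing M[1][1] by delta changes det by delta * cofactor(1,1).
Cofactor C_11 = (-1)^(1+1) * minor(1,1) = 3
Entry delta = 3 - 4 = -1
Det delta = -1 * 3 = -3
New det = 12 + -3 = 9

Answer: 9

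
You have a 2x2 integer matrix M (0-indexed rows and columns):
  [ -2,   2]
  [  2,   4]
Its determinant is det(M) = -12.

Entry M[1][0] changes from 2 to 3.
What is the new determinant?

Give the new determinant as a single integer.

Answer: -14

Derivation:
det is linear in row 1: changing M[1][0] by delta changes det by delta * cofactor(1,0).
Cofactor C_10 = (-1)^(1+0) * minor(1,0) = -2
Entry delta = 3 - 2 = 1
Det delta = 1 * -2 = -2
New det = -12 + -2 = -14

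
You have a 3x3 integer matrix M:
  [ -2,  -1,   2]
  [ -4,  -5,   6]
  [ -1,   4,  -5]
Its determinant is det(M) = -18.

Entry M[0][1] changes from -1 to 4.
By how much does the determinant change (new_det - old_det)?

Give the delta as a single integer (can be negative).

Answer: -130

Derivation:
Cofactor C_01 = -26
Entry delta = 4 - -1 = 5
Det delta = entry_delta * cofactor = 5 * -26 = -130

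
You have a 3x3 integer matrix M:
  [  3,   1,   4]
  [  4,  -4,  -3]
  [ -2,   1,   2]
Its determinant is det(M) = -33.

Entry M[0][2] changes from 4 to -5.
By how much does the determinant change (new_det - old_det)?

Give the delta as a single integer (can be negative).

Cofactor C_02 = -4
Entry delta = -5 - 4 = -9
Det delta = entry_delta * cofactor = -9 * -4 = 36

Answer: 36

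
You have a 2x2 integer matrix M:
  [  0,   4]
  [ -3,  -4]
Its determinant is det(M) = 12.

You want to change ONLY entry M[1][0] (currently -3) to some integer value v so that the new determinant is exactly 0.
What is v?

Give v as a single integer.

det is linear in entry M[1][0]: det = old_det + (v - -3) * C_10
Cofactor C_10 = -4
Want det = 0: 12 + (v - -3) * -4 = 0
  (v - -3) = -12 / -4 = 3
  v = -3 + (3) = 0

Answer: 0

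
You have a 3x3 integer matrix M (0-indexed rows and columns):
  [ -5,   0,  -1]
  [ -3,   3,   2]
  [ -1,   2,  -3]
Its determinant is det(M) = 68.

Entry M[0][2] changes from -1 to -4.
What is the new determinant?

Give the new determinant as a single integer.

Answer: 77

Derivation:
det is linear in row 0: changing M[0][2] by delta changes det by delta * cofactor(0,2).
Cofactor C_02 = (-1)^(0+2) * minor(0,2) = -3
Entry delta = -4 - -1 = -3
Det delta = -3 * -3 = 9
New det = 68 + 9 = 77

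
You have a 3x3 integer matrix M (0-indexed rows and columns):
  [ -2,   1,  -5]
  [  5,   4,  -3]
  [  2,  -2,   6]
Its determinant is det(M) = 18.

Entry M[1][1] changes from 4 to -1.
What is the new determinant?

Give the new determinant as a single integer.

det is linear in row 1: changing M[1][1] by delta changes det by delta * cofactor(1,1).
Cofactor C_11 = (-1)^(1+1) * minor(1,1) = -2
Entry delta = -1 - 4 = -5
Det delta = -5 * -2 = 10
New det = 18 + 10 = 28

Answer: 28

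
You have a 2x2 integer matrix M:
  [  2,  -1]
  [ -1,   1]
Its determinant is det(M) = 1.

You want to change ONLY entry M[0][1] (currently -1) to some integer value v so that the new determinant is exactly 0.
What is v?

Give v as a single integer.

Answer: -2

Derivation:
det is linear in entry M[0][1]: det = old_det + (v - -1) * C_01
Cofactor C_01 = 1
Want det = 0: 1 + (v - -1) * 1 = 0
  (v - -1) = -1 / 1 = -1
  v = -1 + (-1) = -2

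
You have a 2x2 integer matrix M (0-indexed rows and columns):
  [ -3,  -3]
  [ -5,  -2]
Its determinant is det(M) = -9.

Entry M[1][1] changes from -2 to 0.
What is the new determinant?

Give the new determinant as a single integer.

Answer: -15

Derivation:
det is linear in row 1: changing M[1][1] by delta changes det by delta * cofactor(1,1).
Cofactor C_11 = (-1)^(1+1) * minor(1,1) = -3
Entry delta = 0 - -2 = 2
Det delta = 2 * -3 = -6
New det = -9 + -6 = -15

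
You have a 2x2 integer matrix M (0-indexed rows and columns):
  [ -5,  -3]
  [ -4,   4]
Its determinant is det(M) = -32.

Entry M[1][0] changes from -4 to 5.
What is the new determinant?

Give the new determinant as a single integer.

Answer: -5

Derivation:
det is linear in row 1: changing M[1][0] by delta changes det by delta * cofactor(1,0).
Cofactor C_10 = (-1)^(1+0) * minor(1,0) = 3
Entry delta = 5 - -4 = 9
Det delta = 9 * 3 = 27
New det = -32 + 27 = -5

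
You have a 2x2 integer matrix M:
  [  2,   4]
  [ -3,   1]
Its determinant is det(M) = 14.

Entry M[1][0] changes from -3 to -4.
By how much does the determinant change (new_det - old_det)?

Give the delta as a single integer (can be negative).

Cofactor C_10 = -4
Entry delta = -4 - -3 = -1
Det delta = entry_delta * cofactor = -1 * -4 = 4

Answer: 4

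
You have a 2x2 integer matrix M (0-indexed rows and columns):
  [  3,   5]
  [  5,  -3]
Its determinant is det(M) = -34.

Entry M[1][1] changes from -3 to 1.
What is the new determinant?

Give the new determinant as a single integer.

Answer: -22

Derivation:
det is linear in row 1: changing M[1][1] by delta changes det by delta * cofactor(1,1).
Cofactor C_11 = (-1)^(1+1) * minor(1,1) = 3
Entry delta = 1 - -3 = 4
Det delta = 4 * 3 = 12
New det = -34 + 12 = -22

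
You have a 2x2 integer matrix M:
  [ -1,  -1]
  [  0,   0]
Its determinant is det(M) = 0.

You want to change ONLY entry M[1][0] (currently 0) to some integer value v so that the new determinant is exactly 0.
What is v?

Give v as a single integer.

Answer: 0

Derivation:
det is linear in entry M[1][0]: det = old_det + (v - 0) * C_10
Cofactor C_10 = 1
Want det = 0: 0 + (v - 0) * 1 = 0
  (v - 0) = 0 / 1 = 0
  v = 0 + (0) = 0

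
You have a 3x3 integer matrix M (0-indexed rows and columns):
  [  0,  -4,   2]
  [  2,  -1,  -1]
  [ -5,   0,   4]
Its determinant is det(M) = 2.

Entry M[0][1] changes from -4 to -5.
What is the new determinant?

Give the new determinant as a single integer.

Answer: 5

Derivation:
det is linear in row 0: changing M[0][1] by delta changes det by delta * cofactor(0,1).
Cofactor C_01 = (-1)^(0+1) * minor(0,1) = -3
Entry delta = -5 - -4 = -1
Det delta = -1 * -3 = 3
New det = 2 + 3 = 5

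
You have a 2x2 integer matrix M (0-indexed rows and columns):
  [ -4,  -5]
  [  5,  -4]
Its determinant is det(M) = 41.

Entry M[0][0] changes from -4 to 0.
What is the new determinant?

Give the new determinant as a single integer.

det is linear in row 0: changing M[0][0] by delta changes det by delta * cofactor(0,0).
Cofactor C_00 = (-1)^(0+0) * minor(0,0) = -4
Entry delta = 0 - -4 = 4
Det delta = 4 * -4 = -16
New det = 41 + -16 = 25

Answer: 25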